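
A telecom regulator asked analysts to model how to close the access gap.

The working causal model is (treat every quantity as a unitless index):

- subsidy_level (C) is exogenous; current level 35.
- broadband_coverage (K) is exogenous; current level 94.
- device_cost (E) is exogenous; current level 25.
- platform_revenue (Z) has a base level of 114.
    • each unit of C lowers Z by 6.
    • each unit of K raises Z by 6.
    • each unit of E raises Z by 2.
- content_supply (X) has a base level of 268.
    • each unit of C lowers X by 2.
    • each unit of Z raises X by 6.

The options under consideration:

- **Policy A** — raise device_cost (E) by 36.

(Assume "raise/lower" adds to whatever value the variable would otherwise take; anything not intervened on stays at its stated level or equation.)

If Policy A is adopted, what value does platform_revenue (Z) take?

590

Policy A (E + 36):
  C = 35
  K = 94
  E = 25 + 36 = 61
  Z = 114 − 6·35 + 6·94 + 2·61 = 590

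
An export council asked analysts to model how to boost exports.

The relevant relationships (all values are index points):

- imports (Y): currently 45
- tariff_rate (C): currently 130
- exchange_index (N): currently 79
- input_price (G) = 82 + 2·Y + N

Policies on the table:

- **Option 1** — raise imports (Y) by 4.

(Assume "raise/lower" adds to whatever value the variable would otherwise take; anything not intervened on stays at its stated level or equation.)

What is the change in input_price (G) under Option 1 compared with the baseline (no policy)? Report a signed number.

8

Baseline:
  Y = 45
  N = 79
  G = 82 + 2·45 + 79 = 251
Option 1 (Y + 4):
  Y = 45 + 4 = 49
  N = 79
  G = 82 + 2·49 + 79 = 259
Change in G: 259 − 251 = 8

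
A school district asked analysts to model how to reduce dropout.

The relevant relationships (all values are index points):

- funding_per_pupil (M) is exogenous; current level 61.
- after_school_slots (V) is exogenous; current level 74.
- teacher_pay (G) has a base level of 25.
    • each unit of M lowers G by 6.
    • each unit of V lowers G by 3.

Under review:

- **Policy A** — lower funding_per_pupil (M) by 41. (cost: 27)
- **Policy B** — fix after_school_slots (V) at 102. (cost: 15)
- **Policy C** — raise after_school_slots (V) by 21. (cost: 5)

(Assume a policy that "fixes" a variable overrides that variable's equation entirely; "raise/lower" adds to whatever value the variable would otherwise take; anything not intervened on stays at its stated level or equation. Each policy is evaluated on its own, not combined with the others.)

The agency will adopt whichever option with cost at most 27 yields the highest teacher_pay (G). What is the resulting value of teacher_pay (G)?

-317

Policy A (M − 41):
  M = 61 − 41 = 20
  V = 74
  G = 25 − 6·20 − 3·74 = -317
Policy B (V := 102):
  M = 61
  V = 102
  G = 25 − 6·61 − 3·102 = -647
Policy C (V + 21):
  M = 61
  V = 74 + 21 = 95
  G = 25 − 6·61 − 3·95 = -626
Comparing — Policy A: G=-317, Policy B: G=-647, Policy C: G=-626. Highest is -317 (Policy A).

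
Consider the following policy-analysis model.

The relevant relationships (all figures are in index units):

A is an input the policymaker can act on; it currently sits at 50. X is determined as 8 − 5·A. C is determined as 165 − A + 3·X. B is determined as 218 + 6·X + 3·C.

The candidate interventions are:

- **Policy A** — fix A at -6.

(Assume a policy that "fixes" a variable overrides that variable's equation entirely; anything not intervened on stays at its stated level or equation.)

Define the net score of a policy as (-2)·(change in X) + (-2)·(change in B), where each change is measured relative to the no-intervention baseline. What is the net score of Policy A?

-9296

Baseline:
  A = 50
  X = 8 − 5·50 = -242
  C = 165 − 50 + 3·(-242) = -611
  B = 218 + 6·(-242) + 3·(-611) = -3067
Policy A (A := -6):
  A = -6
  X = 8 − 5·(-6) = 38
  C = 165 − (-6) + 3·38 = 285
  B = 218 + 6·38 + 3·285 = 1301
ΔX = 38 − (-242) = 280; ΔB = 1301 − (-3067) = 4368
Score = (-2)·280 + (-2)·4368 = -9296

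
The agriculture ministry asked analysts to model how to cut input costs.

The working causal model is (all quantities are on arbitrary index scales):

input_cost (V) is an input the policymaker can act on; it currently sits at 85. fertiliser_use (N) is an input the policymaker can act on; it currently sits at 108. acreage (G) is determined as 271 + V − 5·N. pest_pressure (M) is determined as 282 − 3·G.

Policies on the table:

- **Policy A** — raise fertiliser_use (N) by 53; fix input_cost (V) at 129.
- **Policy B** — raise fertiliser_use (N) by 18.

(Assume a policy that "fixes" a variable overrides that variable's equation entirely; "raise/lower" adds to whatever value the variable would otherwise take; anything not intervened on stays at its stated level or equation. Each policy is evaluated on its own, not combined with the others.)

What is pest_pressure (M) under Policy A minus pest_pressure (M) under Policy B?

Policy A (N + 53, V := 129):
  V = 129
  N = 108 + 53 = 161
  G = 271 + 129 − 5·161 = -405
  M = 282 − 3·(-405) = 1497
Policy B (N + 18):
  V = 85
  N = 108 + 18 = 126
  G = 271 + 85 − 5·126 = -274
  M = 282 − 3·(-274) = 1104
M: 1497 − 1104 = 393

393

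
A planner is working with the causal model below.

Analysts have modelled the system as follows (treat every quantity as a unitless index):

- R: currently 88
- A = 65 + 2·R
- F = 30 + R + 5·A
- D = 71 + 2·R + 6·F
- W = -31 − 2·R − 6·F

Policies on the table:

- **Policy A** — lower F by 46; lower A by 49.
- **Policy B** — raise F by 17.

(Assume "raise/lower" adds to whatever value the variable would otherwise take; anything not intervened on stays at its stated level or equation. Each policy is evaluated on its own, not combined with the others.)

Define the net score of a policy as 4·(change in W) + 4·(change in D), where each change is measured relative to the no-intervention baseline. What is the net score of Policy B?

0

Baseline:
  R = 88
  A = 65 + 2·88 = 241
  F = 30 + 88 + 5·241 = 1323
  D = 71 + 2·88 + 6·1323 = 8185
  W = -31 − 2·88 − 6·1323 = -8145
Policy B (F + 17):
  R = 88
  A = 65 + 2·88 = 241
  F = 30 + 88 + 5·241 (+17 from intervention) = 1340
  D = 71 + 2·88 + 6·1340 = 8287
  W = -31 − 2·88 − 6·1340 = -8247
ΔW = -8247 − (-8145) = -102; ΔD = 8287 − 8185 = 102
Score = 4·(-102) + 4·102 = 0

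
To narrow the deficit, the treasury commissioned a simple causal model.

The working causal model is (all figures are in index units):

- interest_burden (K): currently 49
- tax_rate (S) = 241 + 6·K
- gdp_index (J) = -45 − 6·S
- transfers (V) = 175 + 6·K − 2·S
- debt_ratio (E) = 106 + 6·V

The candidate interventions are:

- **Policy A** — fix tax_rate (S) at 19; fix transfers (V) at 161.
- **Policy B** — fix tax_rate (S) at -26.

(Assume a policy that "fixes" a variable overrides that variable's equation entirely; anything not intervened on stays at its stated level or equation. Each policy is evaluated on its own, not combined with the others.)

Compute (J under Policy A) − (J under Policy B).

Policy A (S := 19, V := 161):
  K = 49
  S = 19
  J = -45 − 6·19 = -159
Policy B (S := -26):
  K = 49
  S = -26
  J = -45 − 6·(-26) = 111
J: -159 − 111 = -270

-270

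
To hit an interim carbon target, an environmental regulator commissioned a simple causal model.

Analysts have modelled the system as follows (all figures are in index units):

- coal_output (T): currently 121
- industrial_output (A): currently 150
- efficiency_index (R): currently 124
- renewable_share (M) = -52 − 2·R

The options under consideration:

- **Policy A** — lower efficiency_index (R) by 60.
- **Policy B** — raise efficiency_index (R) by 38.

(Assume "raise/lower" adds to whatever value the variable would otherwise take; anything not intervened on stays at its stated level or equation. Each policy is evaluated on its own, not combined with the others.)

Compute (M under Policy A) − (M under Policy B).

Policy A (R − 60):
  R = 124 − 60 = 64
  M = -52 − 2·64 = -180
Policy B (R + 38):
  R = 124 + 38 = 162
  M = -52 − 2·162 = -376
M: -180 − (-376) = 196

196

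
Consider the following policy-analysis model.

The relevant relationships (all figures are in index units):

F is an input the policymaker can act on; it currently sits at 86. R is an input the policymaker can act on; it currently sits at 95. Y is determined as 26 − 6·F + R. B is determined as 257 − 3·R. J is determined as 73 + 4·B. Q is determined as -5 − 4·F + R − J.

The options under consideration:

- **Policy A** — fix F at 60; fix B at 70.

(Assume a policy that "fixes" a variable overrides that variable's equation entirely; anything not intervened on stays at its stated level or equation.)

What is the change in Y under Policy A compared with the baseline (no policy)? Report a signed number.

Baseline:
  F = 86
  R = 95
  Y = 26 − 6·86 + 95 = -395
Policy A (F := 60, B := 70):
  F = 60
  R = 95
  Y = 26 − 6·60 + 95 = -239
Change in Y: -239 − (-395) = 156

156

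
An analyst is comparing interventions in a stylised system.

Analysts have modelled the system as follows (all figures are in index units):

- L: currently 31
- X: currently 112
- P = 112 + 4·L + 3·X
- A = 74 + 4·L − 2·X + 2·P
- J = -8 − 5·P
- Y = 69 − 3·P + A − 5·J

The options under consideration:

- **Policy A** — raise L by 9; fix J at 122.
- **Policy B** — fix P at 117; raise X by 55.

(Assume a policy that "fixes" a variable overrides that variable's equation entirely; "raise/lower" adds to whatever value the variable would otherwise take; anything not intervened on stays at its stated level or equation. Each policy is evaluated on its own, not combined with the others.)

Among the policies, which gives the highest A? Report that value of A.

Policy A (L + 9, J := 122):
  L = 31 + 9 = 40
  X = 112
  P = 112 + 4·40 + 3·112 = 608
  A = 74 + 4·40 − 2·112 + 2·608 = 1226
Policy B (P := 117, X + 55):
  L = 31
  X = 112 + 55 = 167
  P = 117
  A = 74 + 4·31 − 2·167 + 2·117 = 98
Comparing — Policy A: A=1226, Policy B: A=98. Highest is 1226 (Policy A).

1226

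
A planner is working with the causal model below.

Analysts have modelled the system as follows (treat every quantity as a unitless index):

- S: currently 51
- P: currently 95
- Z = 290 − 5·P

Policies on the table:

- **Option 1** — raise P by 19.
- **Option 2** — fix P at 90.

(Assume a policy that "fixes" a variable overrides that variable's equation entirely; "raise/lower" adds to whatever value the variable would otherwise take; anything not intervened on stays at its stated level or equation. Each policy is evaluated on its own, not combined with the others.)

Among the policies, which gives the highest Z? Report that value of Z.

-160

Option 1 (P + 19):
  P = 95 + 19 = 114
  Z = 290 − 5·114 = -280
Option 2 (P := 90):
  P = 90
  Z = 290 − 5·90 = -160
Comparing — Option 1: Z=-280, Option 2: Z=-160. Highest is -160 (Option 2).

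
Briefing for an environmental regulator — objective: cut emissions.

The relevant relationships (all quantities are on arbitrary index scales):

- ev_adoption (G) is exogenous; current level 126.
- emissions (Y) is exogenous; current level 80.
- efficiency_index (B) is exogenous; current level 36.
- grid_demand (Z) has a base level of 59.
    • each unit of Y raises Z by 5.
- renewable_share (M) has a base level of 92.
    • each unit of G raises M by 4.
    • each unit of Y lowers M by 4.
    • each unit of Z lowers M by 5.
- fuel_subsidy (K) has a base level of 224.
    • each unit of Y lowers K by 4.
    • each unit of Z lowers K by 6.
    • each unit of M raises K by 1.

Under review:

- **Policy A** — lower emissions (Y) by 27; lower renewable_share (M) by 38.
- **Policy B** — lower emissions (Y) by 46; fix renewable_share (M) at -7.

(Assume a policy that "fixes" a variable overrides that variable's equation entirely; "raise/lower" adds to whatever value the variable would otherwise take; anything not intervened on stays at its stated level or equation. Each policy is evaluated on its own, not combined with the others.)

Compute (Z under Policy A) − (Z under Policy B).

95

Policy A (Y − 27, M − 38):
  Y = 80 − 27 = 53
  Z = 59 + 5·53 = 324
Policy B (Y − 46, M := -7):
  Y = 80 − 46 = 34
  Z = 59 + 5·34 = 229
Z: 324 − 229 = 95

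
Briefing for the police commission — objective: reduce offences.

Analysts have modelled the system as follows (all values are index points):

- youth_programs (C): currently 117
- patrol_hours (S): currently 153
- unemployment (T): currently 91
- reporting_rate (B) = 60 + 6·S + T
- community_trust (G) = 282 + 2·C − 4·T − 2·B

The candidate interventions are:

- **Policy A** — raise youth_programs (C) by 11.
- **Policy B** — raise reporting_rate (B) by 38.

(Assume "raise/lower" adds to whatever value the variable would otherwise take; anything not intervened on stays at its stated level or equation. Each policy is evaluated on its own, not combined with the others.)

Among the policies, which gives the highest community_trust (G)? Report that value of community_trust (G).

-1964

Policy A (C + 11):
  C = 117 + 11 = 128
  S = 153
  T = 91
  B = 60 + 6·153 + 91 = 1069
  G = 282 + 2·128 − 4·91 − 2·1069 = -1964
Policy B (B + 38):
  C = 117
  S = 153
  T = 91
  B = 60 + 6·153 + 91 (+38 from intervention) = 1107
  G = 282 + 2·117 − 4·91 − 2·1107 = -2062
Comparing — Policy A: G=-1964, Policy B: G=-2062. Highest is -1964 (Policy A).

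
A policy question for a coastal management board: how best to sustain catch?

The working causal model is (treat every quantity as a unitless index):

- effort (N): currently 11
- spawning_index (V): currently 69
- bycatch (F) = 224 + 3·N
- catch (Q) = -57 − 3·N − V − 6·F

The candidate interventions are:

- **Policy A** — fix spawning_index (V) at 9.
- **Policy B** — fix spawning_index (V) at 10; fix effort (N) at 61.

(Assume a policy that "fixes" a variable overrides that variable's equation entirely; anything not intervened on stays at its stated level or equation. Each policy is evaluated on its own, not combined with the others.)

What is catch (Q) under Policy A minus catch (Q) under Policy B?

Policy A (V := 9):
  N = 11
  V = 9
  F = 224 + 3·11 = 257
  Q = -57 − 3·11 − 9 − 6·257 = -1641
Policy B (V := 10, N := 61):
  N = 61
  V = 10
  F = 224 + 3·61 = 407
  Q = -57 − 3·61 − 10 − 6·407 = -2692
Q: -1641 − (-2692) = 1051

1051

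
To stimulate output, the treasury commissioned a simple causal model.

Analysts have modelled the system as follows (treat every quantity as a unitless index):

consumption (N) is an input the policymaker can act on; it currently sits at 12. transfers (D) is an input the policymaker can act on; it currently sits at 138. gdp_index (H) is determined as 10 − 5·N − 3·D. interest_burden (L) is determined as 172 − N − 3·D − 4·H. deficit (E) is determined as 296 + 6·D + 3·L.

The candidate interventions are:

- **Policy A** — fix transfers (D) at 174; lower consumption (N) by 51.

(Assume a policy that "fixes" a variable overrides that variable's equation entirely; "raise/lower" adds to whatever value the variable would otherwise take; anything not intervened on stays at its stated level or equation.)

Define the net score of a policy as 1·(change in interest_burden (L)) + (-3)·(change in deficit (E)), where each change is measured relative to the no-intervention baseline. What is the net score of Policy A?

4512

Baseline:
  N = 12
  D = 138
  H = 10 − 5·12 − 3·138 = -464
  L = 172 − 12 − 3·138 − 4·(-464) = 1602
  E = 296 + 6·138 + 3·1602 = 5930
Policy A (D := 174, N − 51):
  N = 12 − 51 = -39
  D = 174
  H = 10 − 5·(-39) − 3·174 = -317
  L = 172 − (-39) − 3·174 − 4·(-317) = 957
  E = 296 + 6·174 + 3·957 = 4211
ΔL = 957 − 1602 = -645; ΔE = 4211 − 5930 = -1719
Score = 1·(-645) + (-3)·(-1719) = 4512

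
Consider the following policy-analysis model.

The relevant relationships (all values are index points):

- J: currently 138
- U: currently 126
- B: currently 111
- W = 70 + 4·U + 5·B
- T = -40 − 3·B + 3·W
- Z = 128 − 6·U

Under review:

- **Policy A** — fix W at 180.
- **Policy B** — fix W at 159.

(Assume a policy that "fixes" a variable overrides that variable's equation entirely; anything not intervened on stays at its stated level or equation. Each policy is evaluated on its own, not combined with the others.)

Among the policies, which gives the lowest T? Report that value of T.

Policy A (W := 180):
  U = 126
  B = 111
  W = 180
  T = -40 − 3·111 + 3·180 = 167
Policy B (W := 159):
  U = 126
  B = 111
  W = 159
  T = -40 − 3·111 + 3·159 = 104
Comparing — Policy A: T=167, Policy B: T=104. Lowest is 104 (Policy B).

104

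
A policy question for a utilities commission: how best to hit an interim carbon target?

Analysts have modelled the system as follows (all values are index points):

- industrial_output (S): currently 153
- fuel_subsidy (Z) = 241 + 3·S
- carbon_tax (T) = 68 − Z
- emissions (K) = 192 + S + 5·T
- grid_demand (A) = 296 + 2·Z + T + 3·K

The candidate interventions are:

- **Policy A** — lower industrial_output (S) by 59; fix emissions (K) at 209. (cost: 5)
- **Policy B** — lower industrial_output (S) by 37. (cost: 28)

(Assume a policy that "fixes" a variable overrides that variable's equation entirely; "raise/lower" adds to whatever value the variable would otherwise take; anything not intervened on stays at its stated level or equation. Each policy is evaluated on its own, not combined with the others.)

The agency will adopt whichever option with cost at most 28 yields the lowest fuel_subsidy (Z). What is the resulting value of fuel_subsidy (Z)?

Policy A (S − 59, K := 209):
  S = 153 − 59 = 94
  Z = 241 + 3·94 = 523
Policy B (S − 37):
  S = 153 − 37 = 116
  Z = 241 + 3·116 = 589
Comparing — Policy A: Z=523, Policy B: Z=589. Lowest is 523 (Policy A).

523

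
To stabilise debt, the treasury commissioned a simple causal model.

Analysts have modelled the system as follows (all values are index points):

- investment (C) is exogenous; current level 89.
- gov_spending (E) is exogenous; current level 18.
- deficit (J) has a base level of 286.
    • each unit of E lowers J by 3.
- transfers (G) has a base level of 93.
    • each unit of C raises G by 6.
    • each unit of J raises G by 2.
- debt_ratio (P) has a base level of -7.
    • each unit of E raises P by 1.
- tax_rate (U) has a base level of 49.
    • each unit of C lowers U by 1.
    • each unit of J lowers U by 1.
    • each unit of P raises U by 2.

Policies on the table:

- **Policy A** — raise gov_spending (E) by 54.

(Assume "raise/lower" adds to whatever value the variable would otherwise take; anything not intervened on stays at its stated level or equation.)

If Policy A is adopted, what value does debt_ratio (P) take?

65

Policy A (E + 54):
  E = 18 + 54 = 72
  P = -7 + 72 = 65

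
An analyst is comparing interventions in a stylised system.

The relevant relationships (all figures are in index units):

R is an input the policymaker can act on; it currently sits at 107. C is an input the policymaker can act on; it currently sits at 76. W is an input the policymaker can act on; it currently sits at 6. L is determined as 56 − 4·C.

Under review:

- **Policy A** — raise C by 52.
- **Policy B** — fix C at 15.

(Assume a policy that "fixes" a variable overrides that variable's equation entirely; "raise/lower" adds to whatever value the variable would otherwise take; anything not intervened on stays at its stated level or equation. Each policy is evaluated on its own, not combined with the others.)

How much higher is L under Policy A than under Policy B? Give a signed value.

Policy A (C + 52):
  C = 76 + 52 = 128
  L = 56 − 4·128 = -456
Policy B (C := 15):
  C = 15
  L = 56 − 4·15 = -4
L: -456 − (-4) = -452

-452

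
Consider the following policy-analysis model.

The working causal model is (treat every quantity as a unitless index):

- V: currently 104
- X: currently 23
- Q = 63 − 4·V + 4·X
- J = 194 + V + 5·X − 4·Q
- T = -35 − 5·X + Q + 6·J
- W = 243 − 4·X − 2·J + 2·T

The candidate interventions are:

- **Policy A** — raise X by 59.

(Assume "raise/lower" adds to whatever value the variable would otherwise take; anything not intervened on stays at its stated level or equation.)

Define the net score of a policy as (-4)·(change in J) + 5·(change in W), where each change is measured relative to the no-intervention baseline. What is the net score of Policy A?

Baseline:
  V = 104
  X = 23
  Q = 63 − 4·104 + 4·23 = -261
  J = 194 + 104 + 5·23 − 4·(-261) = 1457
  T = -35 − 5·23 + (-261) + 6·1457 = 8331
  W = 243 − 4·23 − 2·1457 + 2·8331 = 13899
Policy A (X + 59):
  V = 104
  X = 23 + 59 = 82
  Q = 63 − 4·104 + 4·82 = -25
  J = 194 + 104 + 5·82 − 4·(-25) = 808
  T = -35 − 5·82 + (-25) + 6·808 = 4378
  W = 243 − 4·82 − 2·808 + 2·4378 = 7055
ΔJ = 808 − 1457 = -649; ΔW = 7055 − 13899 = -6844
Score = (-4)·(-649) + 5·(-6844) = -31624

-31624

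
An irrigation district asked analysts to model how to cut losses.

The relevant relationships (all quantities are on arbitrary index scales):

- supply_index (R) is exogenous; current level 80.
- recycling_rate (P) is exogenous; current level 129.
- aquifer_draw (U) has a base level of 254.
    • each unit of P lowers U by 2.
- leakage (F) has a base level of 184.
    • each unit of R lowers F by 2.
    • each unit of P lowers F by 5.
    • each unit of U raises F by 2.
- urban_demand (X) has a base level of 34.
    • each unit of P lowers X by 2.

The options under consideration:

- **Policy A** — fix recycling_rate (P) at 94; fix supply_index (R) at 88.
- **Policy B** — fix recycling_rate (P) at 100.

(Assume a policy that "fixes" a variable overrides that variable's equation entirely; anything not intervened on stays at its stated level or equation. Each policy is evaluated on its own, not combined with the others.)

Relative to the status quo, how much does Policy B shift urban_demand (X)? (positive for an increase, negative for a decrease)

58

Baseline:
  P = 129
  X = 34 − 2·129 = -224
Policy B (P := 100):
  P = 100
  X = 34 − 2·100 = -166
Change in X: -166 − (-224) = 58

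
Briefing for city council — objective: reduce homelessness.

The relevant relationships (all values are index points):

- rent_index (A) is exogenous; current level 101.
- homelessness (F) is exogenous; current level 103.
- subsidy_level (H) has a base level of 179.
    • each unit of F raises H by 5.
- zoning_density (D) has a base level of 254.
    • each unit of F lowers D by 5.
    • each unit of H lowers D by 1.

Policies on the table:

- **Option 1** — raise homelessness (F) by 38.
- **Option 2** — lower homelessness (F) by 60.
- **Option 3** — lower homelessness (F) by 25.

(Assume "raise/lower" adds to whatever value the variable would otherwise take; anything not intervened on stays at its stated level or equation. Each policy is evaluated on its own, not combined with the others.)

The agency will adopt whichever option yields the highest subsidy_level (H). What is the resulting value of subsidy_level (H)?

884

Option 1 (F + 38):
  F = 103 + 38 = 141
  H = 179 + 5·141 = 884
Option 2 (F − 60):
  F = 103 − 60 = 43
  H = 179 + 5·43 = 394
Option 3 (F − 25):
  F = 103 − 25 = 78
  H = 179 + 5·78 = 569
Comparing — Option 1: H=884, Option 2: H=394, Option 3: H=569. Highest is 884 (Option 1).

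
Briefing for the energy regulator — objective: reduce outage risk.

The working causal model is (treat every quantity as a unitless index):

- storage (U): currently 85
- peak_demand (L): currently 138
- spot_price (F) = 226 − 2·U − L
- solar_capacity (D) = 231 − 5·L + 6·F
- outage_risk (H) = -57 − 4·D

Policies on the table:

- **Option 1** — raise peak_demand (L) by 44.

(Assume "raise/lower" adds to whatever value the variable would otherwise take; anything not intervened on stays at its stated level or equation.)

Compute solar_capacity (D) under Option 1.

-1435

Option 1 (L + 44):
  U = 85
  L = 138 + 44 = 182
  F = 226 − 2·85 − 182 = -126
  D = 231 − 5·182 + 6·(-126) = -1435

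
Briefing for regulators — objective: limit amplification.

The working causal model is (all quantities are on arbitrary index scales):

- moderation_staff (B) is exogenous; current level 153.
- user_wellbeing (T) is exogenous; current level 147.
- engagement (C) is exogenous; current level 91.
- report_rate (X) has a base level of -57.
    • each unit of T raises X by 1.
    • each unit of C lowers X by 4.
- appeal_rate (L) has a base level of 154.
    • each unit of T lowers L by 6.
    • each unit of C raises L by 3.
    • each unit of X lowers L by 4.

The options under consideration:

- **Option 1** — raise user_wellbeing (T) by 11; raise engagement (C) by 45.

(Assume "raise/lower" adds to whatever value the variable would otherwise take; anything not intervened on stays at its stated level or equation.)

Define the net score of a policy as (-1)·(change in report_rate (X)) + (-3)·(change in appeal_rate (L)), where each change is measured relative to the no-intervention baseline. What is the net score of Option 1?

-2066

Baseline:
  T = 147
  C = 91
  X = -57 + 147 − 4·91 = -274
  L = 154 − 6·147 + 3·91 − 4·(-274) = 641
Option 1 (T + 11, C + 45):
  T = 147 + 11 = 158
  C = 91 + 45 = 136
  X = -57 + 158 − 4·136 = -443
  L = 154 − 6·158 + 3·136 − 4·(-443) = 1386
ΔX = -443 − (-274) = -169; ΔL = 1386 − 641 = 745
Score = (-1)·(-169) + (-3)·745 = -2066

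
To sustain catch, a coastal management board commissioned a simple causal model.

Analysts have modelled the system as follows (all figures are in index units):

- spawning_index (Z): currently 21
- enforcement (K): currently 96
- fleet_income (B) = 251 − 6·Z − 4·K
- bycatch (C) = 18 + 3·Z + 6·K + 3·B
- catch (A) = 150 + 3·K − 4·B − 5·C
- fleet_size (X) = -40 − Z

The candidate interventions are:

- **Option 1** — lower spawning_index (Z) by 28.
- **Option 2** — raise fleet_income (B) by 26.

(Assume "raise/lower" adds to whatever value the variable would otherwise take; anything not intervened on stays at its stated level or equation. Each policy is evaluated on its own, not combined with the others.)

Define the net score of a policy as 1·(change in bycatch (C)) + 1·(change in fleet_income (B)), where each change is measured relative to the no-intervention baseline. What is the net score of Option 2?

104

Baseline:
  Z = 21
  K = 96
  B = 251 − 6·21 − 4·96 = -259
  C = 18 + 3·21 + 6·96 + 3·(-259) = -120
Option 2 (B + 26):
  Z = 21
  K = 96
  B = 251 − 6·21 − 4·96 (+26 from intervention) = -233
  C = 18 + 3·21 + 6·96 + 3·(-233) = -42
ΔC = -42 − (-120) = 78; ΔB = -233 − (-259) = 26
Score = 1·78 + 1·26 = 104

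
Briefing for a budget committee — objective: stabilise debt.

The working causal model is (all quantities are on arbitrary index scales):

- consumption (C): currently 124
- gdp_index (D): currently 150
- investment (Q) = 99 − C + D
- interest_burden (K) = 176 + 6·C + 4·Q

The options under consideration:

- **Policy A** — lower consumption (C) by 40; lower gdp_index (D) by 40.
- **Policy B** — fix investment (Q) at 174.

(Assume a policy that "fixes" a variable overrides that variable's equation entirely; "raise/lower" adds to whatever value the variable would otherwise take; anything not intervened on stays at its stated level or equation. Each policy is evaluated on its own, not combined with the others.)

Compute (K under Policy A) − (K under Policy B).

Policy A (C − 40, D − 40):
  C = 124 − 40 = 84
  D = 150 − 40 = 110
  Q = 99 − 84 + 110 = 125
  K = 176 + 6·84 + 4·125 = 1180
Policy B (Q := 174):
  C = 124
  D = 150
  Q = 174
  K = 176 + 6·124 + 4·174 = 1616
K: 1180 − 1616 = -436

-436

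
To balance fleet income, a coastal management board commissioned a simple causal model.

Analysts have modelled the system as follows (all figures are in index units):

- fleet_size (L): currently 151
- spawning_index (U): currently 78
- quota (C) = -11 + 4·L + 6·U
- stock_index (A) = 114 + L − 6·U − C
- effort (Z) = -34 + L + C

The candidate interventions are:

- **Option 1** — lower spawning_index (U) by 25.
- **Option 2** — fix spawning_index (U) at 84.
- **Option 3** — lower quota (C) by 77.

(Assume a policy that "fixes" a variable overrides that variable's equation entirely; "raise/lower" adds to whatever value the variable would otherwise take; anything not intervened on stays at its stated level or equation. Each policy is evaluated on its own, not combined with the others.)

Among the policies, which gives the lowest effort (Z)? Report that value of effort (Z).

Option 1 (U − 25):
  L = 151
  U = 78 − 25 = 53
  C = -11 + 4·151 + 6·53 = 911
  Z = -34 + 151 + 911 = 1028
Option 2 (U := 84):
  L = 151
  U = 84
  C = -11 + 4·151 + 6·84 = 1097
  Z = -34 + 151 + 1097 = 1214
Option 3 (C − 77):
  L = 151
  U = 78
  C = -11 + 4·151 + 6·78 (−77 from intervention) = 984
  Z = -34 + 151 + 984 = 1101
Comparing — Option 1: Z=1028, Option 2: Z=1214, Option 3: Z=1101. Lowest is 1028 (Option 1).

1028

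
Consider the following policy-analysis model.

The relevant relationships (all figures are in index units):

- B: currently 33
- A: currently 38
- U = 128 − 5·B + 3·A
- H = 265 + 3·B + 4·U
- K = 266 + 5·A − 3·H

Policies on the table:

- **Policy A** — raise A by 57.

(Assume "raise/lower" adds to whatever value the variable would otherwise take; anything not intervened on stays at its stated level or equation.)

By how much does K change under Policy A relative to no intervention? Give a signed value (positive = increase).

-1767

Baseline:
  B = 33
  A = 38
  U = 128 − 5·33 + 3·38 = 77
  H = 265 + 3·33 + 4·77 = 672
  K = 266 + 5·38 − 3·672 = -1560
Policy A (A + 57):
  B = 33
  A = 38 + 57 = 95
  U = 128 − 5·33 + 3·95 = 248
  H = 265 + 3·33 + 4·248 = 1356
  K = 266 + 5·95 − 3·1356 = -3327
Change in K: -3327 − (-1560) = -1767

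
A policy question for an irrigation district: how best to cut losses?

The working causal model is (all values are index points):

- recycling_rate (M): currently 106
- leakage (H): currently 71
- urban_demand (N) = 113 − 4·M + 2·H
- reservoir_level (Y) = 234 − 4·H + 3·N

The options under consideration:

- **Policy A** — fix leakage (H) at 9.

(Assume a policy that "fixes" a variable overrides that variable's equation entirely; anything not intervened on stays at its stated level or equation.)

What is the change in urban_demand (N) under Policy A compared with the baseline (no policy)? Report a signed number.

Baseline:
  M = 106
  H = 71
  N = 113 − 4·106 + 2·71 = -169
Policy A (H := 9):
  M = 106
  H = 9
  N = 113 − 4·106 + 2·9 = -293
Change in N: -293 − (-169) = -124

-124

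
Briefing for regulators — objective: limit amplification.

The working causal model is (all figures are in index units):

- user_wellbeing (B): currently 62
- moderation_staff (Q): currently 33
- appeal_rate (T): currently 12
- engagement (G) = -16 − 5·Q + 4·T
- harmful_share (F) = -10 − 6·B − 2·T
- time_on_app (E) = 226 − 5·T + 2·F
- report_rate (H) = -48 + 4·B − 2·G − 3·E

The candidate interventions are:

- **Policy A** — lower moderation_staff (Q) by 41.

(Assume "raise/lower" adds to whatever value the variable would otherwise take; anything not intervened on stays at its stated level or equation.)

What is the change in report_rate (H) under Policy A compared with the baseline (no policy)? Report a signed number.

Baseline:
  B = 62
  Q = 33
  T = 12
  G = -16 − 5·33 + 4·12 = -133
  F = -10 − 6·62 − 2·12 = -406
  E = 226 − 5·12 + 2·(-406) = -646
  H = -48 + 4·62 − 2·(-133) − 3·(-646) = 2404
Policy A (Q − 41):
  B = 62
  Q = 33 − 41 = -8
  T = 12
  G = -16 − 5·(-8) + 4·12 = 72
  F = -10 − 6·62 − 2·12 = -406
  E = 226 − 5·12 + 2·(-406) = -646
  H = -48 + 4·62 − 2·72 − 3·(-646) = 1994
Change in H: 1994 − 2404 = -410

-410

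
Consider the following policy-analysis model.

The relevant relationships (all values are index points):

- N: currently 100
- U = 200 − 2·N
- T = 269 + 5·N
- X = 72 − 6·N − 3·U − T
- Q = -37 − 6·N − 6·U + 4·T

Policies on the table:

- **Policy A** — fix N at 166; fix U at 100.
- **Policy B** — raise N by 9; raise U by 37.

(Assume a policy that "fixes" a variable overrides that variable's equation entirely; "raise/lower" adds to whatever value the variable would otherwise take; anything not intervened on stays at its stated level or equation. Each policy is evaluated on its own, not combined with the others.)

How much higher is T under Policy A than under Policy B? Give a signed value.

285

Policy A (N := 166, U := 100):
  N = 166
  T = 269 + 5·166 = 1099
Policy B (N + 9, U + 37):
  N = 100 + 9 = 109
  T = 269 + 5·109 = 814
T: 1099 − 814 = 285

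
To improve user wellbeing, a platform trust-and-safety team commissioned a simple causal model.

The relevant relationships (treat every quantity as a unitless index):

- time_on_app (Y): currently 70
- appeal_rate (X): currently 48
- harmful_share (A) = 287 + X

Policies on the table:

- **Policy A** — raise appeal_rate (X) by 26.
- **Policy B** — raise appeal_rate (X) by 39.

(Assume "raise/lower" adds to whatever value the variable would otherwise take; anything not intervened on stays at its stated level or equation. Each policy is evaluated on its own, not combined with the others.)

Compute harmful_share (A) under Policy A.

361

Policy A (X + 26):
  X = 48 + 26 = 74
  A = 287 + 74 = 361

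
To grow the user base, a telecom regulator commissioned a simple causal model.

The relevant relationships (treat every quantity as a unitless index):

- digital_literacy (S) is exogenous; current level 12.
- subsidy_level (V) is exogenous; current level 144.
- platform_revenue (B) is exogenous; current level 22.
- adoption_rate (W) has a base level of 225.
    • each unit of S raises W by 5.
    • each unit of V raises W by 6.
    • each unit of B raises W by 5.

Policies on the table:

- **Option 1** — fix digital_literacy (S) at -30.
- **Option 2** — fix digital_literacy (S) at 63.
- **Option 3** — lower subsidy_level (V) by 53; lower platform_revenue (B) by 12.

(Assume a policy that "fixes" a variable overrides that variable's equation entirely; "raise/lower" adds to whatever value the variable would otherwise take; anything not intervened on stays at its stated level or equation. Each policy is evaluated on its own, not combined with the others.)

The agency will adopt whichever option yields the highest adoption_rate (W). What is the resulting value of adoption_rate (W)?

Option 1 (S := -30):
  S = -30
  V = 144
  B = 22
  W = 225 + 5·(-30) + 6·144 + 5·22 = 1049
Option 2 (S := 63):
  S = 63
  V = 144
  B = 22
  W = 225 + 5·63 + 6·144 + 5·22 = 1514
Option 3 (V − 53, B − 12):
  S = 12
  V = 144 − 53 = 91
  B = 22 − 12 = 10
  W = 225 + 5·12 + 6·91 + 5·10 = 881
Comparing — Option 1: W=1049, Option 2: W=1514, Option 3: W=881. Highest is 1514 (Option 2).

1514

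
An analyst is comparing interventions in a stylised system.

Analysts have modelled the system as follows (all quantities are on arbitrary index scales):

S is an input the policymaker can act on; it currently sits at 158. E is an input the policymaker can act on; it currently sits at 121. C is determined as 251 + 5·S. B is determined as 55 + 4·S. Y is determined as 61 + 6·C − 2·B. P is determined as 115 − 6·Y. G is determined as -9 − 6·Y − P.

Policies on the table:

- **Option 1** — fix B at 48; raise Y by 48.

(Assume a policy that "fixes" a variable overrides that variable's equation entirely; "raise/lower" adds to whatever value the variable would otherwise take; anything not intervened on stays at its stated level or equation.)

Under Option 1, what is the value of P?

Option 1 (B := 48, Y + 48):
  S = 158
  C = 251 + 5·158 = 1041
  B = 48
  Y = 61 + 6·1041 − 2·48 (+48 from intervention) = 6259
  P = 115 − 6·6259 = -37439

-37439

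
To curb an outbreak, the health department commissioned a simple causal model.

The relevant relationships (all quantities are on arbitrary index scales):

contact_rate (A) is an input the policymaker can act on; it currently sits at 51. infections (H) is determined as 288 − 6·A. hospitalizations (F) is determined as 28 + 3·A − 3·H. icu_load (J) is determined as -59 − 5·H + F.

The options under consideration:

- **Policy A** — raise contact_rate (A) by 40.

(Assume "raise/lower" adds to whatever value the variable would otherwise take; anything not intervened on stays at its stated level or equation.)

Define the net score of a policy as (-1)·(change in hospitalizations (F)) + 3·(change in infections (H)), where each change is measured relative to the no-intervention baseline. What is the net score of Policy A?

Baseline:
  A = 51
  H = 288 − 6·51 = -18
  F = 28 + 3·51 − 3·(-18) = 235
Policy A (A + 40):
  A = 51 + 40 = 91
  H = 288 − 6·91 = -258
  F = 28 + 3·91 − 3·(-258) = 1075
ΔF = 1075 − 235 = 840; ΔH = -258 − (-18) = -240
Score = (-1)·840 + 3·(-240) = -1560

-1560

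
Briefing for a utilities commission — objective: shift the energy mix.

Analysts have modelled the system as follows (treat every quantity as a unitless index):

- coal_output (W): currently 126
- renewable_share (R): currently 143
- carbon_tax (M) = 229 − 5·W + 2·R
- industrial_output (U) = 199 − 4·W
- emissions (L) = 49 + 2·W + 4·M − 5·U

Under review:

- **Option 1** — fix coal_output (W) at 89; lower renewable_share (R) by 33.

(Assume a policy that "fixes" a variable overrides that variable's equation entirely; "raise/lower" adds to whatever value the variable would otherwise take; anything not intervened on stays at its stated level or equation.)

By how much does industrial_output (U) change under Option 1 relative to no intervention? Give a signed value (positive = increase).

Baseline:
  W = 126
  U = 199 − 4·126 = -305
Option 1 (W := 89, R − 33):
  W = 89
  U = 199 − 4·89 = -157
Change in U: -157 − (-305) = 148

148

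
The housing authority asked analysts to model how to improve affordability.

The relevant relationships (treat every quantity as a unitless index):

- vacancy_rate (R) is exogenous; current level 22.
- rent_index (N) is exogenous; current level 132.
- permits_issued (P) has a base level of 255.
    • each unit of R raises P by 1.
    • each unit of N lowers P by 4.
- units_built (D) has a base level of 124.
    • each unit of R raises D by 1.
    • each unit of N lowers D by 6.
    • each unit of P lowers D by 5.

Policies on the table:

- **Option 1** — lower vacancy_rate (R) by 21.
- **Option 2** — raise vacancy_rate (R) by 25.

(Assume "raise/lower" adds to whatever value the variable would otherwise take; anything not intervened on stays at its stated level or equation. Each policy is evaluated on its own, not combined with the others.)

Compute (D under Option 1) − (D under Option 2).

184

Option 1 (R − 21):
  R = 22 − 21 = 1
  N = 132
  P = 255 + 1 − 4·132 = -272
  D = 124 + 1 − 6·132 − 5·(-272) = 693
Option 2 (R + 25):
  R = 22 + 25 = 47
  N = 132
  P = 255 + 47 − 4·132 = -226
  D = 124 + 47 − 6·132 − 5·(-226) = 509
D: 693 − 509 = 184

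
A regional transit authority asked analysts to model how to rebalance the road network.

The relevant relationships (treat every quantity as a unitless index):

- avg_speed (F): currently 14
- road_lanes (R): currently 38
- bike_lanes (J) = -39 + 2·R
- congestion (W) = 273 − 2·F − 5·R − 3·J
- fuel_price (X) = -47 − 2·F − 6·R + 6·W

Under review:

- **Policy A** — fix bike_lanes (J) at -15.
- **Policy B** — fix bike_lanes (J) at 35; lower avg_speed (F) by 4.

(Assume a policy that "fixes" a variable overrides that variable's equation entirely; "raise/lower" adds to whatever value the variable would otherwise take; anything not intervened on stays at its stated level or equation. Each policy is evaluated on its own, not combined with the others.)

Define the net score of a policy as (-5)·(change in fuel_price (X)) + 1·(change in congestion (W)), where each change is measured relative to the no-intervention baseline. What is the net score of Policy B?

-446

Baseline:
  F = 14
  R = 38
  J = -39 + 2·38 = 37
  W = 273 − 2·14 − 5·38 − 3·37 = -56
  X = -47 − 2·14 − 6·38 + 6·(-56) = -639
Policy B (J := 35, F − 4):
  F = 14 − 4 = 10
  R = 38
  J = 35
  W = 273 − 2·10 − 5·38 − 3·35 = -42
  X = -47 − 2·10 − 6·38 + 6·(-42) = -547
ΔX = -547 − (-639) = 92; ΔW = -42 − (-56) = 14
Score = (-5)·92 + 1·14 = -446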